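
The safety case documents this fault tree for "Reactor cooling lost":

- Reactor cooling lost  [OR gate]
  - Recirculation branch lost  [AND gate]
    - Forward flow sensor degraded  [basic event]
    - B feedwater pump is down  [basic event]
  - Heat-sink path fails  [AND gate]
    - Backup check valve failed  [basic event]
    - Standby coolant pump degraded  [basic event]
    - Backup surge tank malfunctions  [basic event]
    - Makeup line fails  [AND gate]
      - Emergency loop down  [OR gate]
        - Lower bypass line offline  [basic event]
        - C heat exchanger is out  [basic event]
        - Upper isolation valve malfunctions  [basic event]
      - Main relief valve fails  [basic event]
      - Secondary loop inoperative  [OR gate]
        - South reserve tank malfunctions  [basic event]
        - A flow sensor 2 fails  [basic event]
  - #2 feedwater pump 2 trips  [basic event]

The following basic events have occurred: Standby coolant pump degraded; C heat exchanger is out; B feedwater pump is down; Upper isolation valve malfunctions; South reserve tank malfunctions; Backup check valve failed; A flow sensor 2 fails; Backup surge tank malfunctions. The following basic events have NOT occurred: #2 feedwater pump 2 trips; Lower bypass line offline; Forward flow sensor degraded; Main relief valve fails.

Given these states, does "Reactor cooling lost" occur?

Recirculation branch lost [AND]: Forward flow sensor degraded=not, B feedwater pump is down=occurs → not all inputs occur → does not occur.
Emergency loop down [OR]: Lower bypass line offline=not, C heat exchanger is out=occurs, Upper isolation valve malfunctions=occurs → at least one input occurs → occurs.
Secondary loop inoperative [OR]: South reserve tank malfunctions=occurs, A flow sensor 2 fails=occurs → at least one input occurs → occurs.
Makeup line fails [AND]: Emergency loop down=occurs, Main relief valve fails=not, Secondary loop inoperative=occurs → not all inputs occur → does not occur.
Heat-sink path fails [AND]: Backup check valve failed=occurs, Standby coolant pump degraded=occurs, Backup surge tank malfunctions=occurs, Makeup line fails=not → not all inputs occur → does not occur.
Reactor cooling lost [OR]: Recirculation branch lost=not, Heat-sink path fails=not, #2 feedwater pump 2 trips=not → no input occurs → does not occur.

No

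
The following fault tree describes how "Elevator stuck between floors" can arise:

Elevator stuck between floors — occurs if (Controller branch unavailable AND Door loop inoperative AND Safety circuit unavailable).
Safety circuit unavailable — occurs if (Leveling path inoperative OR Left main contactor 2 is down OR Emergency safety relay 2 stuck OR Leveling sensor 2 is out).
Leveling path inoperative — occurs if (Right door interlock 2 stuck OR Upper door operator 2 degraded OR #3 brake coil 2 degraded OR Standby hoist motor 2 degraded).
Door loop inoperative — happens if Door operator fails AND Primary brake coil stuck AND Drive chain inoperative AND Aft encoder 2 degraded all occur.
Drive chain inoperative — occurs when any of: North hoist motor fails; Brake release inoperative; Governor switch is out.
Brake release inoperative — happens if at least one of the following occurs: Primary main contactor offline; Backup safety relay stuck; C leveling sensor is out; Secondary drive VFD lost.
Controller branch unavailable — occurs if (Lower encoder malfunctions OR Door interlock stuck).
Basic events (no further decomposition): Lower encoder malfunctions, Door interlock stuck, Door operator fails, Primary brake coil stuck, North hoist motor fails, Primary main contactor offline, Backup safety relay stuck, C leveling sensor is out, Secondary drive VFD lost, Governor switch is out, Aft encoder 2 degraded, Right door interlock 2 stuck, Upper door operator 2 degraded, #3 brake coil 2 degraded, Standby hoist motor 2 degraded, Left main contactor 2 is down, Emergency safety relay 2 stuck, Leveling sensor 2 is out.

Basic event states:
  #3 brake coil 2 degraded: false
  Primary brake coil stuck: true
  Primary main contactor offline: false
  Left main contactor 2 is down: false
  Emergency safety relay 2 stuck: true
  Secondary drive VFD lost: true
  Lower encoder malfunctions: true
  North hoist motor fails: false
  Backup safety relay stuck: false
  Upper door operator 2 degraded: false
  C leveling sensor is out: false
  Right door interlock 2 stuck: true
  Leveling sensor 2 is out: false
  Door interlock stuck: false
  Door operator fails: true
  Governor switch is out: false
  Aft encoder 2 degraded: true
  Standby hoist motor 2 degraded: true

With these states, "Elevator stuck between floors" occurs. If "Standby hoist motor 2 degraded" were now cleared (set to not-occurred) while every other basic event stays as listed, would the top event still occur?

Counterfactual: set "Standby hoist motor 2 degraded" to not occurred.
Controller branch unavailable [OR]: Lower encoder malfunctions=occurs, Door interlock stuck=not → at least one input occurs → occurs.
Brake release inoperative [OR]: Primary main contactor offline=not, Backup safety relay stuck=not, C leveling sensor is out=not, Secondary drive VFD lost=occurs → at least one input occurs → occurs.
Drive chain inoperative [OR]: North hoist motor fails=not, Brake release inoperative=occurs, Governor switch is out=not → at least one input occurs → occurs.
Door loop inoperative [AND]: Door operator fails=occurs, Primary brake coil stuck=occurs, Drive chain inoperative=occurs, Aft encoder 2 degraded=occurs → all inputs occur → occurs.
Leveling path inoperative [OR]: Right door interlock 2 stuck=occurs, Upper door operator 2 degraded=not, #3 brake coil 2 degraded=not, Standby hoist motor 2 degraded=not → at least one input occurs → occurs.
Safety circuit unavailable [OR]: Leveling path inoperative=occurs, Left main contactor 2 is down=not, Emergency safety relay 2 stuck=occurs, Leveling sensor 2 is out=not → at least one input occurs → occurs.
Elevator stuck between floors [AND]: Controller branch unavailable=occurs, Door loop inoperative=occurs, Safety circuit unavailable=occurs → all inputs occur → occurs.

Yes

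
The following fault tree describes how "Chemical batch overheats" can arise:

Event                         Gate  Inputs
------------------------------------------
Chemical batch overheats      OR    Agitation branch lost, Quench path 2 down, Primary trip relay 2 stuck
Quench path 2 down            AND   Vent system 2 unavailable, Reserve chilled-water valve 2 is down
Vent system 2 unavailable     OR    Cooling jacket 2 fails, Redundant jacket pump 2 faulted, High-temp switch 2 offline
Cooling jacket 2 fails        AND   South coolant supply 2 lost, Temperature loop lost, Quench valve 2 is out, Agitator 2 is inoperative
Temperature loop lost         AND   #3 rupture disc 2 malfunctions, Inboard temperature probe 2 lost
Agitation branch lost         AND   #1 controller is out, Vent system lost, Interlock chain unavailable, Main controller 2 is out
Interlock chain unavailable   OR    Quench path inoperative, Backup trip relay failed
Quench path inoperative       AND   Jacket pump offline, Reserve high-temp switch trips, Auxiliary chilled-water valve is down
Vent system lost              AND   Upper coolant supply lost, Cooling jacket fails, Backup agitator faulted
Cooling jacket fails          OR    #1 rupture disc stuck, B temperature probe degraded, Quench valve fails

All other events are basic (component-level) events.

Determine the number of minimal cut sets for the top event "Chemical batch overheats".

Cooling jacket fails [OR]: union of children's cut sets → 3 cut set(s).
Vent system lost [AND]: one cut set from each child combined → 1 × 3 × 1 = 3 cut set(s).
Quench path inoperative [AND]: one cut set from each child combined → 1 × 1 × 1 = 1 cut set(s).
Interlock chain unavailable [OR]: union of children's cut sets → 2 cut set(s).
Agitation branch lost [AND]: one cut set from each child combined → 1 × 3 × 2 × 1 = 6 cut set(s).
Temperature loop lost [AND]: one cut set from each child combined → 1 × 1 = 1 cut set(s).
Cooling jacket 2 fails [AND]: one cut set from each child combined → 1 × 1 × 1 × 1 = 1 cut set(s).
Vent system 2 unavailable [OR]: union of children's cut sets → 3 cut set(s).
Quench path 2 down [AND]: one cut set from each child combined → 3 × 1 = 3 cut set(s).
Chemical batch overheats [OR]: union of children's cut sets → 10 cut set(s).
Minimal cut sets: {#1 controller is out, #1 rupture disc stuck, Auxiliary chilled-water valve is down, Backup agitator faulted, Jacket pump offline, Main controller 2 is out, Reserve high-temp switch trips, Upper coolant supply lost}; {#1 controller is out, #1 rupture disc stuck, Backup agitator faulted, Backup trip relay failed, Main controller 2 is out, Upper coolant supply lost}; {#1 controller is out, Auxiliary chilled-water valve is down, B temperature probe degraded, Backup agitator faulted, Jacket pump offline, Main controller 2 is out, Reserve high-temp switch trips, Upper coolant supply lost}; {#1 controller is out, B temperature probe degraded, Backup agitator faulted, Backup trip relay failed, Main controller 2 is out, Upper coolant supply lost}; {#1 controller is out, Auxiliary chilled-water valve is down, Backup agitator faulted, Jacket pump offline, Main controller 2 is out, Quench valve fails, Reserve high-temp switch trips, Upper coolant supply lost}; {#1 controller is out, Backup agitator faulted, Backup trip relay failed, Main controller 2 is out, Quench valve fails, Upper coolant supply lost}; {#3 rupture disc 2 malfunctions, Agitator 2 is inoperative, Inboard temperature probe 2 lost, Quench valve 2 is out, Reserve chilled-water valve 2 is down, South coolant supply 2 lost}; {Redundant jacket pump 2 faulted, Reserve chilled-water valve 2 is down}; {High-temp switch 2 offline, Reserve chilled-water valve 2 is down}; {Primary trip relay 2 stuck}.

10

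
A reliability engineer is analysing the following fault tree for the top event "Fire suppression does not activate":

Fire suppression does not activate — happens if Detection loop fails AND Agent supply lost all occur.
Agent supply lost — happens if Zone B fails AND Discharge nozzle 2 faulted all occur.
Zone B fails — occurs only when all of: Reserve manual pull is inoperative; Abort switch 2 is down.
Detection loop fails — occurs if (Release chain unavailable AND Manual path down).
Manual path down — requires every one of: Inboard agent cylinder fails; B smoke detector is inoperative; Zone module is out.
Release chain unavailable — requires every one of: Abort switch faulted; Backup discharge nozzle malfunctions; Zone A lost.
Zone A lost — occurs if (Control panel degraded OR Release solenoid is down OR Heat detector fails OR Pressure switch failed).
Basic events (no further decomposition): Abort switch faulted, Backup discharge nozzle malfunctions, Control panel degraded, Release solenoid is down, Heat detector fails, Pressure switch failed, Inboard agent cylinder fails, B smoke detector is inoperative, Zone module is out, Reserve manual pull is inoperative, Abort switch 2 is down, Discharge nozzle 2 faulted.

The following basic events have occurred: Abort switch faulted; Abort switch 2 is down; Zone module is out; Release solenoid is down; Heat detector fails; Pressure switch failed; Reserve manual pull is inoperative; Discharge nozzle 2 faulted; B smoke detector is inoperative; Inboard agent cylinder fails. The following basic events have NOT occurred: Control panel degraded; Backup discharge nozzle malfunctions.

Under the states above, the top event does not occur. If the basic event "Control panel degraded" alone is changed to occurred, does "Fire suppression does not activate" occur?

Counterfactual: set "Control panel degraded" to occurred.
Zone A lost [OR]: Control panel degraded=occurs, Release solenoid is down=occurs, Heat detector fails=occurs, Pressure switch failed=occurs → at least one input occurs → occurs.
Release chain unavailable [AND]: Abort switch faulted=occurs, Backup discharge nozzle malfunctions=not, Zone A lost=occurs → not all inputs occur → does not occur.
Manual path down [AND]: Inboard agent cylinder fails=occurs, B smoke detector is inoperative=occurs, Zone module is out=occurs → all inputs occur → occurs.
Detection loop fails [AND]: Release chain unavailable=not, Manual path down=occurs → not all inputs occur → does not occur.
Zone B fails [AND]: Reserve manual pull is inoperative=occurs, Abort switch 2 is down=occurs → all inputs occur → occurs.
Agent supply lost [AND]: Zone B fails=occurs, Discharge nozzle 2 faulted=occurs → all inputs occur → occurs.
Fire suppression does not activate [AND]: Detection loop fails=not, Agent supply lost=occurs → not all inputs occur → does not occur.

No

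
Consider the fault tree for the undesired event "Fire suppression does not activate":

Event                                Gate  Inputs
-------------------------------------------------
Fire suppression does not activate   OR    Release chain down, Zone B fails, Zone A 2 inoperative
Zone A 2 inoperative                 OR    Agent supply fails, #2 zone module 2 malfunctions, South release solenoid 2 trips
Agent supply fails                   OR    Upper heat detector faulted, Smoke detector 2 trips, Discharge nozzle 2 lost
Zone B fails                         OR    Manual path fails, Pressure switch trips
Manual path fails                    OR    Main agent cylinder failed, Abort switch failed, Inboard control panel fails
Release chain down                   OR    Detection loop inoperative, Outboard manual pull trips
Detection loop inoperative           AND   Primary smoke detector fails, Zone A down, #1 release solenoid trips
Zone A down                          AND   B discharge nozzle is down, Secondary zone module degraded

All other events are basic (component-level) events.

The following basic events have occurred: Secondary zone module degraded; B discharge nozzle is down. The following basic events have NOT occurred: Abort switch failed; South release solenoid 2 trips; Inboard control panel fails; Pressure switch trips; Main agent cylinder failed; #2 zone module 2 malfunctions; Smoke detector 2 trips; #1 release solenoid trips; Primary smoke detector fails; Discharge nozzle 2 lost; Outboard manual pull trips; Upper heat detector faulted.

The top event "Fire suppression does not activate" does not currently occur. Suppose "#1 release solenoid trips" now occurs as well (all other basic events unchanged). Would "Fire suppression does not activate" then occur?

No

Counterfactual: set "#1 release solenoid trips" to occurred.
Zone A down [AND]: B discharge nozzle is down=occurs, Secondary zone module degraded=occurs → all inputs occur → occurs.
Detection loop inoperative [AND]: Primary smoke detector fails=not, Zone A down=occurs, #1 release solenoid trips=occurs → not all inputs occur → does not occur.
Release chain down [OR]: Detection loop inoperative=not, Outboard manual pull trips=not → no input occurs → does not occur.
Manual path fails [OR]: Main agent cylinder failed=not, Abort switch failed=not, Inboard control panel fails=not → no input occurs → does not occur.
Zone B fails [OR]: Manual path fails=not, Pressure switch trips=not → no input occurs → does not occur.
Agent supply fails [OR]: Upper heat detector faulted=not, Smoke detector 2 trips=not, Discharge nozzle 2 lost=not → no input occurs → does not occur.
Zone A 2 inoperative [OR]: Agent supply fails=not, #2 zone module 2 malfunctions=not, South release solenoid 2 trips=not → no input occurs → does not occur.
Fire suppression does not activate [OR]: Release chain down=not, Zone B fails=not, Zone A 2 inoperative=not → no input occurs → does not occur.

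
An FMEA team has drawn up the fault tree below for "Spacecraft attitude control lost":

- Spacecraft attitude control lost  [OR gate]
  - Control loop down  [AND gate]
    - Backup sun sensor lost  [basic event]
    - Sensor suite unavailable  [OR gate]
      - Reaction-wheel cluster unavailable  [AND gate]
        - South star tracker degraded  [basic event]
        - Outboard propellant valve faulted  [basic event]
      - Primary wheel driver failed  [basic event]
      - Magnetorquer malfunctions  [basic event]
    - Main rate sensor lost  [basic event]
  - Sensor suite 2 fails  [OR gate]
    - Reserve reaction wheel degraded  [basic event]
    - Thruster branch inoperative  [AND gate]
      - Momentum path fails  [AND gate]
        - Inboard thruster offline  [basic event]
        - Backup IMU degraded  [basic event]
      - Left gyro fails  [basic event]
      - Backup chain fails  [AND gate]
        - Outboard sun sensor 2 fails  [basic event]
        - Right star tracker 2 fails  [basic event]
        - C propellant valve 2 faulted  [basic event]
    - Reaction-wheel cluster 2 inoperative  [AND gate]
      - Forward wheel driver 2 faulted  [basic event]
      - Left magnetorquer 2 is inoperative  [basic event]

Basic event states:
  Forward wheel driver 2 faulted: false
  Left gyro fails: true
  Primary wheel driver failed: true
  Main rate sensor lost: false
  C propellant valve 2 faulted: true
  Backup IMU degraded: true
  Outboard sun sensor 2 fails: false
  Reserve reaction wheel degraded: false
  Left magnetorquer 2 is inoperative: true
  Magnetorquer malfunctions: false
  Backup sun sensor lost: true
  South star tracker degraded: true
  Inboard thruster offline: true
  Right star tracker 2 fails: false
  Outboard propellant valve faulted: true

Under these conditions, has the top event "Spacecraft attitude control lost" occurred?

No

Reaction-wheel cluster unavailable [AND]: South star tracker degraded=occurs, Outboard propellant valve faulted=occurs → all inputs occur → occurs.
Sensor suite unavailable [OR]: Reaction-wheel cluster unavailable=occurs, Primary wheel driver failed=occurs, Magnetorquer malfunctions=not → at least one input occurs → occurs.
Control loop down [AND]: Backup sun sensor lost=occurs, Sensor suite unavailable=occurs, Main rate sensor lost=not → not all inputs occur → does not occur.
Momentum path fails [AND]: Inboard thruster offline=occurs, Backup IMU degraded=occurs → all inputs occur → occurs.
Backup chain fails [AND]: Outboard sun sensor 2 fails=not, Right star tracker 2 fails=not, C propellant valve 2 faulted=occurs → not all inputs occur → does not occur.
Thruster branch inoperative [AND]: Momentum path fails=occurs, Left gyro fails=occurs, Backup chain fails=not → not all inputs occur → does not occur.
Reaction-wheel cluster 2 inoperative [AND]: Forward wheel driver 2 faulted=not, Left magnetorquer 2 is inoperative=occurs → not all inputs occur → does not occur.
Sensor suite 2 fails [OR]: Reserve reaction wheel degraded=not, Thruster branch inoperative=not, Reaction-wheel cluster 2 inoperative=not → no input occurs → does not occur.
Spacecraft attitude control lost [OR]: Control loop down=not, Sensor suite 2 fails=not → no input occurs → does not occur.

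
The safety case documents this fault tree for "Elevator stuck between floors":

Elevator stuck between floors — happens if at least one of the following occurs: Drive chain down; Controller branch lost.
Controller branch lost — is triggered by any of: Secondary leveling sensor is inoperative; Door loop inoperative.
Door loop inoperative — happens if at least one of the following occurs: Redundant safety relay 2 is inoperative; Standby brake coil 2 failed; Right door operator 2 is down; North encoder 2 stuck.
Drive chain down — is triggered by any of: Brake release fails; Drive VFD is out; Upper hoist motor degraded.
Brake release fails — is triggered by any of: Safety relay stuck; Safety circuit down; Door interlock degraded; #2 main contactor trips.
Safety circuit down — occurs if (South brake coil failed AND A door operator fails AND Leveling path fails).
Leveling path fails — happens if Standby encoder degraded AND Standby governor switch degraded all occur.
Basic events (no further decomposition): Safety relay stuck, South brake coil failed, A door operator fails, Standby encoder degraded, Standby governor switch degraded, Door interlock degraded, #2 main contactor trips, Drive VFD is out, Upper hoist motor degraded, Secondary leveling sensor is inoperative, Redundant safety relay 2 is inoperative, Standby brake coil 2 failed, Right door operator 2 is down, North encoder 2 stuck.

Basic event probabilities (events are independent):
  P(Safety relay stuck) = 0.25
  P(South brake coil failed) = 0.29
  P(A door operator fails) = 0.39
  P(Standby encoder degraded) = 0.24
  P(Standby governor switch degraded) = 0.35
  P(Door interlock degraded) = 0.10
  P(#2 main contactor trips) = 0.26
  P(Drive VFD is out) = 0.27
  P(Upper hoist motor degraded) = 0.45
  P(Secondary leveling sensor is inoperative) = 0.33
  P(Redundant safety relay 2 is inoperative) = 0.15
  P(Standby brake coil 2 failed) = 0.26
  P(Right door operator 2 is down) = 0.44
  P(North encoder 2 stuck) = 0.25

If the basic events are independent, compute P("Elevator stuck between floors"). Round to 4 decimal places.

P(Leveling path fails) [AND] = 0.24 × 0.35 = 0.084000
P(Safety circuit down) [AND] = 0.29 × 0.39 × 0.084000 = 0.009500
P(Brake release fails) [OR] = 1 − (1−0.25) × (1−0.009500) × (1−0.10) × (1−0.26) = 0.505245
P(Drive chain down) [OR] = 1 − (1−0.505245) × (1−0.27) × (1−0.45) = 0.801356
P(Door loop inoperative) [OR] = 1 − (1−0.15) × (1−0.26) × (1−0.44) × (1−0.25) = 0.735820
P(Controller branch lost) [OR] = 1 − (1−0.33) × (1−0.735820) = 0.822999
P(Elevator stuck between floors) [OR] = 1 − (1−0.801356) × (1−0.822999) = 0.964840
Rounded to 4 decimal places: P(Elevator stuck between floors) ≈ 0.9648.

0.9648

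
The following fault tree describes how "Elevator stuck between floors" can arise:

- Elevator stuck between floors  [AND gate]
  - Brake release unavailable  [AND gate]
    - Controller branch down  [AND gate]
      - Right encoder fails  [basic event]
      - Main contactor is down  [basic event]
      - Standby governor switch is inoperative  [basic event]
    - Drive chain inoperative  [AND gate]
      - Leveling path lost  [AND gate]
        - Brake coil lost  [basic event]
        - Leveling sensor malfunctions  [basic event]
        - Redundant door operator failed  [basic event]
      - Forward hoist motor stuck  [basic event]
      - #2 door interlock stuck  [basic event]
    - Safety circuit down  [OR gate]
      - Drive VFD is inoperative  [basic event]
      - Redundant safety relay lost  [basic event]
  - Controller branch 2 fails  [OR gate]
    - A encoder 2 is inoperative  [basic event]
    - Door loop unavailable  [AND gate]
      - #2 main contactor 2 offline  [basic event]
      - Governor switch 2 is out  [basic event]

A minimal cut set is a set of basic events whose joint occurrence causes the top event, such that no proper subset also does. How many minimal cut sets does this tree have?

Controller branch down [AND]: one cut set from each child combined → 1 × 1 × 1 = 1 cut set(s).
Leveling path lost [AND]: one cut set from each child combined → 1 × 1 × 1 = 1 cut set(s).
Drive chain inoperative [AND]: one cut set from each child combined → 1 × 1 × 1 = 1 cut set(s).
Safety circuit down [OR]: union of children's cut sets → 2 cut set(s).
Brake release unavailable [AND]: one cut set from each child combined → 1 × 1 × 2 = 2 cut set(s).
Door loop unavailable [AND]: one cut set from each child combined → 1 × 1 = 1 cut set(s).
Controller branch 2 fails [OR]: union of children's cut sets → 2 cut set(s).
Elevator stuck between floors [AND]: one cut set from each child combined → 2 × 2 = 4 cut set(s).
Minimal cut sets: {#2 door interlock stuck, A encoder 2 is inoperative, Brake coil lost, Drive VFD is inoperative, Forward hoist motor stuck, Leveling sensor malfunctions, Main contactor is down, Redundant door operator failed, Right encoder fails, Standby governor switch is inoperative}; {#2 door interlock stuck, #2 main contactor 2 offline, Brake coil lost, Drive VFD is inoperative, Forward hoist motor stuck, Governor switch 2 is out, Leveling sensor malfunctions, Main contactor is down, Redundant door operator failed, Right encoder fails, Standby governor switch is inoperative}; {#2 door interlock stuck, A encoder 2 is inoperative, Brake coil lost, Forward hoist motor stuck, Leveling sensor malfunctions, Main contactor is down, Redundant door operator failed, Redundant safety relay lost, Right encoder fails, Standby governor switch is inoperative}; {#2 door interlock stuck, #2 main contactor 2 offline, Brake coil lost, Forward hoist motor stuck, Governor switch 2 is out, Leveling sensor malfunctions, Main contactor is down, Redundant door operator failed, Redundant safety relay lost, Right encoder fails, Standby governor switch is inoperative}.

4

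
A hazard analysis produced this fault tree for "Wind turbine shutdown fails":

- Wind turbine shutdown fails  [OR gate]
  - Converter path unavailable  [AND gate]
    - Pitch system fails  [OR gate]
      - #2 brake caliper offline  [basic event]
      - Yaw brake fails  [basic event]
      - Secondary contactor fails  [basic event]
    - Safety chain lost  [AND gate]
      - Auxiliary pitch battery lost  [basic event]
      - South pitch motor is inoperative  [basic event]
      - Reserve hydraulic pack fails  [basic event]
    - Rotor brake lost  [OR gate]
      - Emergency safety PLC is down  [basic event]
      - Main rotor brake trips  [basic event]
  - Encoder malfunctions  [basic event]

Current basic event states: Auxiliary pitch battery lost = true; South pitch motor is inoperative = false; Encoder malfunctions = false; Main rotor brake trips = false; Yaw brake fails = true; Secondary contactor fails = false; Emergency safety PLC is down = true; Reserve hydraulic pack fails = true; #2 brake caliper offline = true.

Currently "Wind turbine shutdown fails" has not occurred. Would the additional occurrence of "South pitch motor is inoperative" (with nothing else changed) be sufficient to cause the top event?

Yes

Counterfactual: set "South pitch motor is inoperative" to occurred.
Pitch system fails [OR]: #2 brake caliper offline=occurs, Yaw brake fails=occurs, Secondary contactor fails=not → at least one input occurs → occurs.
Safety chain lost [AND]: Auxiliary pitch battery lost=occurs, South pitch motor is inoperative=occurs, Reserve hydraulic pack fails=occurs → all inputs occur → occurs.
Rotor brake lost [OR]: Emergency safety PLC is down=occurs, Main rotor brake trips=not → at least one input occurs → occurs.
Converter path unavailable [AND]: Pitch system fails=occurs, Safety chain lost=occurs, Rotor brake lost=occurs → all inputs occur → occurs.
Wind turbine shutdown fails [OR]: Converter path unavailable=occurs, Encoder malfunctions=not → at least one input occurs → occurs.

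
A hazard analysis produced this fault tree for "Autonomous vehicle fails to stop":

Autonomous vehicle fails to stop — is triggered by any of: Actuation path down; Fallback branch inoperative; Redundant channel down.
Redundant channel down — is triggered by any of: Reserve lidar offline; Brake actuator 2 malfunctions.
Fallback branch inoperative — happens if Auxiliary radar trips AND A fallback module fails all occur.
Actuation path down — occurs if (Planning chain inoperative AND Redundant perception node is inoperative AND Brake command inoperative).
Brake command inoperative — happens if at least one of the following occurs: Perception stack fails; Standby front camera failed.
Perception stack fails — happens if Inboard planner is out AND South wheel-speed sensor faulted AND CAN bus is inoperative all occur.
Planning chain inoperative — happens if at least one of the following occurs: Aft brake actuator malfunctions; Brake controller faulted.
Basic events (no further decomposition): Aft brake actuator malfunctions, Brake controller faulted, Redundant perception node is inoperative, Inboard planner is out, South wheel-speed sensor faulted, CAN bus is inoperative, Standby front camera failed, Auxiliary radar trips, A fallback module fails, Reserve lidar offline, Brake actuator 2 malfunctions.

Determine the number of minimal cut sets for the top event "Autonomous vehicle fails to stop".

Planning chain inoperative [OR]: union of children's cut sets → 2 cut set(s).
Perception stack fails [AND]: one cut set from each child combined → 1 × 1 × 1 = 1 cut set(s).
Brake command inoperative [OR]: union of children's cut sets → 2 cut set(s).
Actuation path down [AND]: one cut set from each child combined → 2 × 1 × 2 = 4 cut set(s).
Fallback branch inoperative [AND]: one cut set from each child combined → 1 × 1 = 1 cut set(s).
Redundant channel down [OR]: union of children's cut sets → 2 cut set(s).
Autonomous vehicle fails to stop [OR]: union of children's cut sets → 7 cut set(s).
Minimal cut sets: {Aft brake actuator malfunctions, CAN bus is inoperative, Inboard planner is out, Redundant perception node is inoperative, South wheel-speed sensor faulted}; {Aft brake actuator malfunctions, Redundant perception node is inoperative, Standby front camera failed}; {Brake controller faulted, CAN bus is inoperative, Inboard planner is out, Redundant perception node is inoperative, South wheel-speed sensor faulted}; {Brake controller faulted, Redundant perception node is inoperative, Standby front camera failed}; {A fallback module fails, Auxiliary radar trips}; {Reserve lidar offline}; {Brake actuator 2 malfunctions}.

7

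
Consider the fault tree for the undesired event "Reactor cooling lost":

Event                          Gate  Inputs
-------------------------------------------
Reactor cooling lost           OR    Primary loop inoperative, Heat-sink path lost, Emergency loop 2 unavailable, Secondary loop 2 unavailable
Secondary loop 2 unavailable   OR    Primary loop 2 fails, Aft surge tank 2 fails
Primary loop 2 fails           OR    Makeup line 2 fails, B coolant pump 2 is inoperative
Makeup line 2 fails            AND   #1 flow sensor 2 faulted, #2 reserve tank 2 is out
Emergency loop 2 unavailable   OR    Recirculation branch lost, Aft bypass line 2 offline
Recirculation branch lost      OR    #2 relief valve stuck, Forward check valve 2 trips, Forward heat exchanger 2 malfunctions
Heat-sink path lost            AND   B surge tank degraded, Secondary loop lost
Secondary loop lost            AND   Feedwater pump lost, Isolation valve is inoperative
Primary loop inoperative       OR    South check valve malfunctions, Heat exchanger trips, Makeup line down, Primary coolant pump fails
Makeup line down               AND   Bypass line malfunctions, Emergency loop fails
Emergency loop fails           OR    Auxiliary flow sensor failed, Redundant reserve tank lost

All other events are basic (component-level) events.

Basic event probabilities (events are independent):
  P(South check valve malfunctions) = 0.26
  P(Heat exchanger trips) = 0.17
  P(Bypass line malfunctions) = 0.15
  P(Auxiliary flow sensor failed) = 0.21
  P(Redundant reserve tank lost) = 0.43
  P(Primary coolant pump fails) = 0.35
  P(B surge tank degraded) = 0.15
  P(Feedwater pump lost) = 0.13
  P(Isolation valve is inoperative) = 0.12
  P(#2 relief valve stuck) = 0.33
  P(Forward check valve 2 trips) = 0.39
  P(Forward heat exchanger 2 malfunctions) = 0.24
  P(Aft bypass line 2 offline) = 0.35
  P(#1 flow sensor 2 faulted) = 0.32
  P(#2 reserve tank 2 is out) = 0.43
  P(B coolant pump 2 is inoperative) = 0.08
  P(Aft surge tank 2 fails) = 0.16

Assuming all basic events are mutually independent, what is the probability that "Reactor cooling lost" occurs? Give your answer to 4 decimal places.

P(Emergency loop fails) [OR] = 1 − (1−0.21) × (1−0.43) = 0.549700
P(Makeup line down) [AND] = 0.15 × 0.549700 = 0.082455
P(Primary loop inoperative) [OR] = 1 − (1−0.26) × (1−0.17) × (1−0.082455) × (1−0.35) = 0.633689
P(Secondary loop lost) [AND] = 0.13 × 0.12 = 0.015600
P(Heat-sink path lost) [AND] = 0.15 × 0.015600 = 0.002340
P(Recirculation branch lost) [OR] = 1 − (1−0.33) × (1−0.39) × (1−0.24) = 0.689388
P(Emergency loop 2 unavailable) [OR] = 1 − (1−0.689388) × (1−0.35) = 0.798102
P(Makeup line 2 fails) [AND] = 0.32 × 0.43 = 0.137600
P(Primary loop 2 fails) [OR] = 1 − (1−0.137600) × (1−0.08) = 0.206592
P(Secondary loop 2 unavailable) [OR] = 1 − (1−0.206592) × (1−0.16) = 0.333537
P(Reactor cooling lost) [OR] = 1 − (1−0.633689) × (1−0.002340) × (1−0.798102) × (1−0.333537) = 0.950825
Rounded to 4 decimal places: P(Reactor cooling lost) ≈ 0.9508.

0.9508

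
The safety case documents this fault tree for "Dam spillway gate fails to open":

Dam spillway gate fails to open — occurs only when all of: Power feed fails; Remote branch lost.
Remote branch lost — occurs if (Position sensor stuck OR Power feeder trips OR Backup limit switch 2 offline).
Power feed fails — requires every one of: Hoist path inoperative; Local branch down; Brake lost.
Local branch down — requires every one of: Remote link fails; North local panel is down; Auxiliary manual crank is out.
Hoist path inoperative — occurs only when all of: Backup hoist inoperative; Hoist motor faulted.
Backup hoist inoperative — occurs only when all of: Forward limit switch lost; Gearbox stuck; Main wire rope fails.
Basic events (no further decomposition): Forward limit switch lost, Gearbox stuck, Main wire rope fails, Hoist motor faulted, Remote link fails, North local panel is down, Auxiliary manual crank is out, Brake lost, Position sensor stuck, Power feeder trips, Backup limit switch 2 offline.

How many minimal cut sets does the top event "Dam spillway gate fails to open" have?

Backup hoist inoperative [AND]: one cut set from each child combined → 1 × 1 × 1 = 1 cut set(s).
Hoist path inoperative [AND]: one cut set from each child combined → 1 × 1 = 1 cut set(s).
Local branch down [AND]: one cut set from each child combined → 1 × 1 × 1 = 1 cut set(s).
Power feed fails [AND]: one cut set from each child combined → 1 × 1 × 1 = 1 cut set(s).
Remote branch lost [OR]: union of children's cut sets → 3 cut set(s).
Dam spillway gate fails to open [AND]: one cut set from each child combined → 1 × 3 = 3 cut set(s).
Minimal cut sets: {Auxiliary manual crank is out, Brake lost, Forward limit switch lost, Gearbox stuck, Hoist motor faulted, Main wire rope fails, North local panel is down, Position sensor stuck, Remote link fails}; {Auxiliary manual crank is out, Brake lost, Forward limit switch lost, Gearbox stuck, Hoist motor faulted, Main wire rope fails, North local panel is down, Power feeder trips, Remote link fails}; {Auxiliary manual crank is out, Backup limit switch 2 offline, Brake lost, Forward limit switch lost, Gearbox stuck, Hoist motor faulted, Main wire rope fails, North local panel is down, Remote link fails}.

3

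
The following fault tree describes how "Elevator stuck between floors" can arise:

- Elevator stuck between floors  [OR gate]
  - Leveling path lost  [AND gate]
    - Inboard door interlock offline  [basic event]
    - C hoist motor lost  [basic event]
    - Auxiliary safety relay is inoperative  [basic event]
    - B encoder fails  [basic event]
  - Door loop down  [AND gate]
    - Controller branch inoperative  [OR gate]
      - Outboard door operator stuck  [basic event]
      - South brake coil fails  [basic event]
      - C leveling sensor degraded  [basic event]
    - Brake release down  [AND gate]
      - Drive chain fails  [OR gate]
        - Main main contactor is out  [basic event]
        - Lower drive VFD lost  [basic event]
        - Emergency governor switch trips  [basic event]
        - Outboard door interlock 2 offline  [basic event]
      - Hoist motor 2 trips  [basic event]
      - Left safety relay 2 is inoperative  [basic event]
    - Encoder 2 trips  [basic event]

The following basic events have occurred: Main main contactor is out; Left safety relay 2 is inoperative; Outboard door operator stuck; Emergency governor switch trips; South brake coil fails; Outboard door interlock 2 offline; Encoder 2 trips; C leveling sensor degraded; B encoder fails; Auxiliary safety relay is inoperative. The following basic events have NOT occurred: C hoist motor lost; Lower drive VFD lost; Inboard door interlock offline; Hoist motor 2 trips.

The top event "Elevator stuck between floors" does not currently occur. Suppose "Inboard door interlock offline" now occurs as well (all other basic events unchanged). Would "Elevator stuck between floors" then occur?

No

Counterfactual: set "Inboard door interlock offline" to occurred.
Leveling path lost [AND]: Inboard door interlock offline=occurs, C hoist motor lost=not, Auxiliary safety relay is inoperative=occurs, B encoder fails=occurs → not all inputs occur → does not occur.
Controller branch inoperative [OR]: Outboard door operator stuck=occurs, South brake coil fails=occurs, C leveling sensor degraded=occurs → at least one input occurs → occurs.
Drive chain fails [OR]: Main main contactor is out=occurs, Lower drive VFD lost=not, Emergency governor switch trips=occurs, Outboard door interlock 2 offline=occurs → at least one input occurs → occurs.
Brake release down [AND]: Drive chain fails=occurs, Hoist motor 2 trips=not, Left safety relay 2 is inoperative=occurs → not all inputs occur → does not occur.
Door loop down [AND]: Controller branch inoperative=occurs, Brake release down=not, Encoder 2 trips=occurs → not all inputs occur → does not occur.
Elevator stuck between floors [OR]: Leveling path lost=not, Door loop down=not → no input occurs → does not occur.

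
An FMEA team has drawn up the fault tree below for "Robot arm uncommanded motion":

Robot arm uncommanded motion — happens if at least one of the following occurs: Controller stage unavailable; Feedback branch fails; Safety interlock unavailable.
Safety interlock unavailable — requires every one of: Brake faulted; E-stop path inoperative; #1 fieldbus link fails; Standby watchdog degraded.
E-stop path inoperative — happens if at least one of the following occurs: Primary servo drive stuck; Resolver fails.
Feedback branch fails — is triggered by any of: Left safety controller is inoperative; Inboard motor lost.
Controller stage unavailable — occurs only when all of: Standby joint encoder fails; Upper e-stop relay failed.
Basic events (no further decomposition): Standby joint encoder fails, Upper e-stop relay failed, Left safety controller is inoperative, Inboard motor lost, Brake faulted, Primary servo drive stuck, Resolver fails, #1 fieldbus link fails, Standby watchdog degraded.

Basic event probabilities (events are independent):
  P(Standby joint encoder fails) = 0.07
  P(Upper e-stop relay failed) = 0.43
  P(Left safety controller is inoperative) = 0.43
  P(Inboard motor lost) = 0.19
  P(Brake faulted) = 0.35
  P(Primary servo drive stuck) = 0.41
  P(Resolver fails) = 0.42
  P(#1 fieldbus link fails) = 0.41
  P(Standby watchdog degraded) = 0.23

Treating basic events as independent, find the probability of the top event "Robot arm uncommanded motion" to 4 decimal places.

0.5619

P(Controller stage unavailable) [AND] = 0.07 × 0.43 = 0.030100
P(Feedback branch fails) [OR] = 1 − (1−0.43) × (1−0.19) = 0.538300
P(E-stop path inoperative) [OR] = 1 − (1−0.41) × (1−0.42) = 0.657800
P(Safety interlock unavailable) [AND] = 0.35 × 0.657800 × 0.41 × 0.23 = 0.021711
P(Robot arm uncommanded motion) [OR] = 1 − (1−0.030100) × (1−0.538300) × (1−0.021711) = 0.561919
Rounded to 4 decimal places: P(Robot arm uncommanded motion) ≈ 0.5619.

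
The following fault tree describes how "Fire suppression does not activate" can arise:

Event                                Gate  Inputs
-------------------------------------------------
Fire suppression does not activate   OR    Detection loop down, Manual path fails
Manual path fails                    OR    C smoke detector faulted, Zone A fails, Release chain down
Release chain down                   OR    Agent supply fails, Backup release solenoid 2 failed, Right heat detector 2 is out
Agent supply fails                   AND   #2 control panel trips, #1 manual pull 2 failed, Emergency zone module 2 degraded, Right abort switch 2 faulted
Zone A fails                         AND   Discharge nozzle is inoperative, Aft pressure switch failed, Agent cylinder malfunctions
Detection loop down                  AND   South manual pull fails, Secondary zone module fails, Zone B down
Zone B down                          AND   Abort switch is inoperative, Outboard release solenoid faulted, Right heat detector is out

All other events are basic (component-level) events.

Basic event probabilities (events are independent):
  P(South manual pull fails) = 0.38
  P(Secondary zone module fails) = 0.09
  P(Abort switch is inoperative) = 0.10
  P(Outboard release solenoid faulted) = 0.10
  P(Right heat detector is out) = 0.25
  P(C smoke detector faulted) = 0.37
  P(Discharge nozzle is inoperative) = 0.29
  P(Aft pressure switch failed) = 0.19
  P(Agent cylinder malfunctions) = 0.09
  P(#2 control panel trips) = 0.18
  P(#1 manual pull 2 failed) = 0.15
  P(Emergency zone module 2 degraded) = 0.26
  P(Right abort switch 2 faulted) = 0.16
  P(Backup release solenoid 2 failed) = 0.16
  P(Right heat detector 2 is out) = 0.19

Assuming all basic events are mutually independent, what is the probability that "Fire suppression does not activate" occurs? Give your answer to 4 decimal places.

P(Zone B down) [AND] = 0.10 × 0.10 × 0.25 = 0.002500
P(Detection loop down) [AND] = 0.38 × 0.09 × 0.002500 = 0.000086
P(Zone A fails) [AND] = 0.29 × 0.19 × 0.09 = 0.004959
P(Agent supply fails) [AND] = 0.18 × 0.15 × 0.26 × 0.16 = 0.001123
P(Release chain down) [OR] = 1 − (1−0.001123) × (1−0.16) × (1−0.19) = 0.320364
P(Manual path fails) [OR] = 1 − (1−0.37) × (1−0.004959) × (1−0.320364) = 0.573953
P(Fire suppression does not activate) [OR] = 1 − (1−0.000086) × (1−0.573953) = 0.573990
Rounded to 4 decimal places: P(Fire suppression does not activate) ≈ 0.5740.

0.5740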